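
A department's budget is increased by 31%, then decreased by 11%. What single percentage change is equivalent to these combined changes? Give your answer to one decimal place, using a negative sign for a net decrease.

16.6%

The combined multiplier is 1.31 × 0.89 = 1.1659.
That corresponds to an increase of 16.6%.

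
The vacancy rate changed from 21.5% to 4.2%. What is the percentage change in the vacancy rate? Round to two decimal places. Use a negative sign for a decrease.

The change is 4.2 − 21.5 = -17.3 percentage points.
Relative to the original 21.5%, that is -17.3 ÷ 21.5 ≈ -80.47%.

-80.47%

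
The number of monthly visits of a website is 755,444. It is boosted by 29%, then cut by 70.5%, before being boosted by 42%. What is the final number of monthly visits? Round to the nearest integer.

29% increase: 755,444 × 1.29 = 974522.76.
After the 70.5% decrease: 974522.76 × 0.295 = 287484.2142.
After the 42% increase: 287484.2142 × 1.42 = 408227.584164 ≈ 408,228.

408,228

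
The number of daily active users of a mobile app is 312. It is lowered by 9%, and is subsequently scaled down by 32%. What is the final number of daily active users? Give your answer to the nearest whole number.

193

9% decrease: 312 × 0.91 = 283.92.
Apply the 32% decrease: 283.92 × 0.68 = 193.0656 ≈ 193.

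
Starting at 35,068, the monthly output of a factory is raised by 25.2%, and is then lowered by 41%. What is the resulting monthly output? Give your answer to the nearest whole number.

Each change multiplies by a factor: 1.252 × 0.59 = 0.73868.
35,068 × 0.73868 = 25904.03024 ≈ 25,904.

25,904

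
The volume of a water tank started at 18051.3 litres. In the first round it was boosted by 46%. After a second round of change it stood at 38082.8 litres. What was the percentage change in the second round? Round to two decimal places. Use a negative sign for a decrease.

44.50%

After the first round: 18051.3 × 1.46 = 26354.898.
Second-round multiplier: 38082.8 ÷ 26354.898 ≈ 1.444999.
That is a change of 44.50%.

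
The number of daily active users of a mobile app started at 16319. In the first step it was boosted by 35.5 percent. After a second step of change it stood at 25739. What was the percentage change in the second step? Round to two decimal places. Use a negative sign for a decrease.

After the first step: 16319 × 1.355 = 22112.245.
Second-step multiplier: 25739 ÷ 22112.245 ≈ 1.164016.
That is a change of 16.40%.

16.40%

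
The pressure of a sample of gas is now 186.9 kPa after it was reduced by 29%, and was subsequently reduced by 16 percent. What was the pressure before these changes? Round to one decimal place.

313.4 kPa

Undoing the 16% decrease: 186.9 ÷ 0.84 = 222.5.
Undoing the 29% decrease: 222.5 ÷ 0.71 ≈ 313.4 kPa.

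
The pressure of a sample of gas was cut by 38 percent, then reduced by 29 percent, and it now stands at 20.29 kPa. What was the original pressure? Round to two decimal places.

Undoing the 29% decrease: 20.29 ÷ 0.71 ≈ 28.577465.
Undoing the 38% decrease: 28.577465 ÷ 0.62 ≈ 46.09 kPa.

46.09 kPa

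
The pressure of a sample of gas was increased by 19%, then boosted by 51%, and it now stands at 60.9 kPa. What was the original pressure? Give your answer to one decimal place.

33.9 kPa

Undoing the 51% increase: 60.9 ÷ 1.51 ≈ 40.331126.
Undoing the 19% increase: 40.331126 ÷ 1.19 ≈ 33.9 kPa.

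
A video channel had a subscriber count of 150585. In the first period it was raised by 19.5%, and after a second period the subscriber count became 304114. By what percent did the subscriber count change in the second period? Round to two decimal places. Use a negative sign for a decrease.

69.00%

After the first period: 150585 × 1.195 = 179949.075.
Second-period multiplier: 304114 ÷ 179949.075 ≈ 1.69.
That is a change of 69.00%.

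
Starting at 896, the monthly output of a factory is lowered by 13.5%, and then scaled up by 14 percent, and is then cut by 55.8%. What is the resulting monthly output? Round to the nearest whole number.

391

13.5% decrease: 896 × 0.865 = 775.04.
Apply the 14% increase: 775.04 × 1.14 = 883.5456.
55.8% decrease: 883.5456 × 0.442 = 390.5271552 ≈ 391.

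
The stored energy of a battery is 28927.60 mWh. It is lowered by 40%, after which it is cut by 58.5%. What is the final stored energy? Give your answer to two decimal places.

7202.97 mWh

Each change multiplies by a factor: 0.6 × 0.415 = 0.249.
28927.60 × 0.249 = 7202.9724 ≈ 7202.97.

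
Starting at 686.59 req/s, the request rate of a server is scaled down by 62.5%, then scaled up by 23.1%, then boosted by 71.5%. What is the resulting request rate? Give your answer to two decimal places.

62.5% decrease: 686.59 × 0.375 = 257.47125.
After the 23.1% increase: 257.47125 × 1.231 = 316.94710875.
After the 71.5% increase: 316.94710875 × 1.715 = 543.56429150625 ≈ 543.56.

543.56 req/s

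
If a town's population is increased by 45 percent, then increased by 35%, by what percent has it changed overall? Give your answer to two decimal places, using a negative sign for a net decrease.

95.75%

The combined multiplier is 1.45 × 1.35 = 1.9575.
That corresponds to an increase of 95.75%.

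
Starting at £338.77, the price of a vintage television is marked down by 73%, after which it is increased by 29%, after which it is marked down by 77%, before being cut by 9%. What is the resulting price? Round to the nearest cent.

Each change multiplies by a factor: 0.27 × 1.29 × 0.23 × 0.91 = 0.07289919.
£338.77 × 0.07289919 = £24.6960585963 ≈ £24.70.

£24.70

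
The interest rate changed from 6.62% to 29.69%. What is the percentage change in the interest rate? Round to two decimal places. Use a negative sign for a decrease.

348.49%

The change is 29.69 − 6.62 = 23.07 percentage points.
Relative to the original 6.62%, that is 23.07 ÷ 6.62 ≈ 348.49%.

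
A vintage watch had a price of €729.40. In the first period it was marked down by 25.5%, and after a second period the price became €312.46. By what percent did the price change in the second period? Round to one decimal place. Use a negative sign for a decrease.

After the first period: €729.40 × 0.745 = €543.403.
Second-period multiplier: €312.46 ÷ €543.403 ≈ 0.57501.
That is a change of -42.5%.

-42.5%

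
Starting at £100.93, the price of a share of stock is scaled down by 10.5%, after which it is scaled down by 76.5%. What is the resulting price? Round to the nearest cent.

£21.23

Each change multiplies by a factor: 0.895 × 0.235 = 0.210325.
£100.93 × 0.210325 = £21.22810225 ≈ £21.23.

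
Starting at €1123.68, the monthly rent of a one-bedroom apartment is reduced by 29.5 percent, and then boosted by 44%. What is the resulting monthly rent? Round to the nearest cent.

After the 29.5% decrease: €1123.68 × 0.705 = €792.1944.
Apply the 44% increase: €792.1944 × 1.44 = €1140.759936 ≈ €1140.76.

€1140.76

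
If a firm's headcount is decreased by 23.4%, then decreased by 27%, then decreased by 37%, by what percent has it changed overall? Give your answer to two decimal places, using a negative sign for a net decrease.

-64.77%

A 23.4% decrease multiplies by 0.766.
Then a 27% decrease: 0.766 × 0.73 = 0.55918.
Then a 37% decrease: 0.55918 × 0.63 = 0.3522834.
Overall factor 0.3522834, i.e. -64.77%.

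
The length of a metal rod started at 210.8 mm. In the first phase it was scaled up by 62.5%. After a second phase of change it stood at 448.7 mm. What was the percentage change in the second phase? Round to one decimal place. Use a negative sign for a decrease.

After the first phase: 210.8 × 1.625 = 342.55.
Second-phase multiplier: 448.7 ÷ 342.55 ≈ 1.30988.
That is a change of 31.0%.

31.0%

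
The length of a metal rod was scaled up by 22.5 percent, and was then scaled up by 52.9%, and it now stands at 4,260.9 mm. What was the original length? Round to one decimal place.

2,274.9 mm

Undoing the 52.9% increase: 4,260.9 ÷ 1.529 ≈ 2786.723349.
Undoing the 22.5% increase: 2786.723349 ÷ 1.225 ≈ 2,274.9 mm.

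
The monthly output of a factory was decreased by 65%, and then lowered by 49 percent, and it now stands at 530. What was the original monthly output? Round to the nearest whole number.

2,969

The overall multiplier applied was 0.35 × 0.51 = 0.1785.
So the original monthly output was 530 ÷ 0.1785 ≈ 2,969.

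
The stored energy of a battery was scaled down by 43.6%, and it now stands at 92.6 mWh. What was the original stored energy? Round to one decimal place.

164.2 mWh

The overall multiplier applied was 0.564.
So the original stored energy was 92.6 ÷ 0.564 ≈ 164.2 mWh.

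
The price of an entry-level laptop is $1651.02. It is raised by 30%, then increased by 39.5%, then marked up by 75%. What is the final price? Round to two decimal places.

$5239.72

30% increase: $1651.02 × 1.3 = $2146.326.
39.5% increase: $2146.326 × 1.395 = $2994.12477.
Apply the 75% increase: $2994.12477 × 1.75 = $5239.7183475 ≈ $5239.72.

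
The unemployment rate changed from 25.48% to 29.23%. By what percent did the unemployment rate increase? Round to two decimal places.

The change is 29.23 − 25.48 = 3.75 percentage points.
Relative to the original 25.48%, that is 3.75 ÷ 25.48 ≈ 14.72%.
So the unemployment rate rose by 14.72%.

14.72%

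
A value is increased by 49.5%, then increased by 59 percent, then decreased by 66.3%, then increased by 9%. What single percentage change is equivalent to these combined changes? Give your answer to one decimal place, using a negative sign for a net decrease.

-12.7%

A 49.5% increase multiplies by 1.495.
Then a 59% increase: 1.495 × 1.59 = 2.37705.
Then a 66.3% decrease: 2.37705 × 0.337 = 0.80106585.
Then a 9% increase: 0.80106585 × 1.09 = 0.8731617765.
Overall factor 0.8731617765, i.e. -12.7%.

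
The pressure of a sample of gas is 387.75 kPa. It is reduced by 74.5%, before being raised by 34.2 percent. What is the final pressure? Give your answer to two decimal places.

Each change multiplies by a factor: 0.255 × 1.342 = 0.34221.
387.75 × 0.34221 = 132.6919275 ≈ 132.69.

132.69 kPa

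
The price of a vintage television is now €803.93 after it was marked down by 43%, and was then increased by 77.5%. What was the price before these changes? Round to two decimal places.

Undoing the 77.5% increase: €803.93 ÷ 1.775 ≈ €452.91831.
Undoing the 43% decrease: €452.91831 ÷ 0.57 ≈ €794.59.

€794.59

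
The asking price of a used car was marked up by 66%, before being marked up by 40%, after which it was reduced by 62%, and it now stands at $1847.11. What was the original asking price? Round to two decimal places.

$2091.57

The overall multiplier applied was 1.66 × 1.4 × 0.38 = 0.88312.
So the original asking price was $1847.11 ÷ 0.88312 ≈ $2091.57.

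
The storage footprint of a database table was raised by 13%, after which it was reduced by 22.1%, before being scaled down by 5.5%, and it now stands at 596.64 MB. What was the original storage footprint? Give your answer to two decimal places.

717.24 MB

Undoing the 5.5% decrease: 596.64 ÷ 0.945 ≈ 631.365079.
Undoing the 22.1% decrease: 631.365079 ÷ 0.779 ≈ 810.481488.
Undoing the 13% increase: 810.481488 ÷ 1.13 ≈ 717.24 MB.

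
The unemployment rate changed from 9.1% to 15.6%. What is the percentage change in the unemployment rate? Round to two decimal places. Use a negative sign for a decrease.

The change is 15.6 − 9.1 = 6.5 percentage points.
Relative to the original 9.1%, that is 6.5 ÷ 9.1 ≈ 71.43%.

71.43%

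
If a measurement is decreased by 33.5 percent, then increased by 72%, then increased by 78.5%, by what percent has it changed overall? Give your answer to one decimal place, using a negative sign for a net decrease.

104.2%

A 33.5% decrease multiplies by 0.665.
Then a 72% increase: 0.665 × 1.72 = 1.1438.
Then a 78.5% increase: 1.1438 × 1.785 = 2.041683.
Overall factor 2.041683, i.e. 104.2%.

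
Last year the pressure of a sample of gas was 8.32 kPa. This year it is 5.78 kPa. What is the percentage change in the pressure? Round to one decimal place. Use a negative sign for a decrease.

Change: 5.78 − 8.32 = -2.54.
Relative to the original: -2.54 ÷ 8.32 ≈ -30.5%.

-30.5%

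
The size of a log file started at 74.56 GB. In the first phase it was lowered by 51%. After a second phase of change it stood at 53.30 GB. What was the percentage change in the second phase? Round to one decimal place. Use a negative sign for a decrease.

45.9%

After the first phase: 74.56 × 0.49 = 36.5344.
Second-phase multiplier: 53.30 ÷ 36.5344 ≈ 1.4589.
That is a change of 45.9%.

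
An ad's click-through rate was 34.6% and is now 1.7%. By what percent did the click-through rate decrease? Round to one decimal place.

95.1%

The change is 1.7 − 34.6 = -32.9 percentage points.
Relative to the original 34.6%, that is -32.9 ÷ 34.6 ≈ -95.1%.
So the click-through rate fell by 95.1%.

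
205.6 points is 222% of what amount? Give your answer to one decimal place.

92.6 points

205.6 points ÷ 2.22 ≈ 92.6 points.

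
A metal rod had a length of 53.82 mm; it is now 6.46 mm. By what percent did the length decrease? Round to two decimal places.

Change: 6.46 − 53.82 = -47.36.
Relative to the original: -47.36 ÷ 53.82 ≈ -88.00%.
So the length decreased by 88.00%.

88.00%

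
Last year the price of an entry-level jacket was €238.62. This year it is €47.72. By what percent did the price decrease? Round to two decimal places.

Change: €47.72 − €238.62 = -€190.90.
Relative to the original: -€190.90 ÷ €238.62 ≈ -80.00%.
So the price decreased by 80.00%.

80.00%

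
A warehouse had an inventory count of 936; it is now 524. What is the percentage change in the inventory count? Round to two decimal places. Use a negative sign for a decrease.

Change: 524 − 936 = -412.
Relative to the original: -412 ÷ 936 ≈ -44.02%.

-44.02%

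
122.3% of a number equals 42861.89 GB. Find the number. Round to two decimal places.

35046.52 GB

42861.89 GB ÷ 1.223 ≈ 35046.52 GB.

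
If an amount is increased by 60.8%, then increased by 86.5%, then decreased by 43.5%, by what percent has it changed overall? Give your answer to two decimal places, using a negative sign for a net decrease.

The combined multiplier is 1.608 × 1.865 × 0.565 = 1.6943898.
That corresponds to an increase of 69.44%.

69.44%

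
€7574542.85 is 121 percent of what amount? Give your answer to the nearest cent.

€6259952.77

€7574542.85 ÷ 1.21 ≈ €6259952.77.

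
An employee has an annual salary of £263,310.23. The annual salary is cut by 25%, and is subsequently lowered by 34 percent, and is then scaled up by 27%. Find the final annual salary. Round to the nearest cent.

25% decrease: £263,310.23 × 0.75 = £197482.6725.
34% decrease: £197482.6725 × 0.66 = £130338.56385.
Apply the 27% increase: £130338.56385 × 1.27 = £165529.9760895 ≈ £165,529.98.

£165,529.98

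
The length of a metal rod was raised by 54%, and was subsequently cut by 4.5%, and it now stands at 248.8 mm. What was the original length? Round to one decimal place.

169.2 mm

The overall multiplier applied was 1.54 × 0.955 = 1.4707.
So the original length was 248.8 ÷ 1.4707 ≈ 169.2 mm.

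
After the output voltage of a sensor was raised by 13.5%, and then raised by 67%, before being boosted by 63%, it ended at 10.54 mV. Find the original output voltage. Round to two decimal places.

The overall multiplier applied was 1.135 × 1.67 × 1.63 = 3.0895835.
So the original output voltage was 10.54 ÷ 3.0895835 ≈ 3.41 mV.

3.41 mV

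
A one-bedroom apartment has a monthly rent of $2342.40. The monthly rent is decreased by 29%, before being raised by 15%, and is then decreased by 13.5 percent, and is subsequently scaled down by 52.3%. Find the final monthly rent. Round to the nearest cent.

Each change multiplies by a factor: 0.71 × 1.15 × 0.865 × 0.477 = 0.3368919825.
$2342.40 × 0.3368919825 = $789.135779808 ≈ $789.14.

$789.14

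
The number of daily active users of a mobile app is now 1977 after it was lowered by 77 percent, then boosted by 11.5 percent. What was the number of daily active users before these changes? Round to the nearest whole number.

The overall multiplier applied was 0.23 × 1.115 = 0.25645.
So the original number of daily active users was 1977 ÷ 0.25645 ≈ 7709.

7709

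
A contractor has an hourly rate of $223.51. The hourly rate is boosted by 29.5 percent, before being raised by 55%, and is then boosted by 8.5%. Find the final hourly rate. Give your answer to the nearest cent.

$486.77

After the 29.5% increase: $223.51 × 1.295 = $289.44545.
55% increase: $289.44545 × 1.55 = $448.6404475.
Apply the 8.5% increase: $448.6404475 × 1.085 = $486.7748855375 ≈ $486.77.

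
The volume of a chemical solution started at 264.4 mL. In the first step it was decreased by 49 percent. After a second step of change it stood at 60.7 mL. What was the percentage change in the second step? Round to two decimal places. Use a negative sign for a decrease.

-54.99%

After the first step: 264.4 × 0.51 = 134.844.
Second-step multiplier: 60.7 ÷ 134.844 ≈ 0.45015.
That is a change of -54.99%.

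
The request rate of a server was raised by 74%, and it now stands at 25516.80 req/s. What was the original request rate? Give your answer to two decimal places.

14664.83 req/s

The overall multiplier applied was 1.74.
So the original request rate was 25516.80 ÷ 1.74 ≈ 14664.83 req/s.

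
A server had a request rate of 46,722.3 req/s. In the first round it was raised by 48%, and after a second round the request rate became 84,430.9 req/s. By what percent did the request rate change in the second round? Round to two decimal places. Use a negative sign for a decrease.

22.10%

After the first round: 46,722.3 × 1.48 = 69149.004.
Second-round multiplier: 84,430.9 ÷ 69149.004 ≈ 1.221.
That is a change of 22.10%.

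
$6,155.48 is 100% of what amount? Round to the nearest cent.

$6,155.48

$6,155.48 ÷ 1 = $6,155.48.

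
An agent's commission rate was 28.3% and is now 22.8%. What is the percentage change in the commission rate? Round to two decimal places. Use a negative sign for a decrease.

The change is 22.8 − 28.3 = -5.5 percentage points.
Relative to the original 28.3%, that is -5.5 ÷ 28.3 ≈ -19.43%.

-19.43%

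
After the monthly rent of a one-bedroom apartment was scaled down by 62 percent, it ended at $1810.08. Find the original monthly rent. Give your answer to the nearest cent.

The overall multiplier applied was 0.38.
So the original monthly rent was $1810.08 ÷ 0.38 ≈ $4763.37.

$4763.37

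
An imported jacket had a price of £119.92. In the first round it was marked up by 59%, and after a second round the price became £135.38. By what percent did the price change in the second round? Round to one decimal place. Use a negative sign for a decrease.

After the first round: £119.92 × 1.59 = £190.6728.
Second-round multiplier: £135.38 ÷ £190.6728 ≈ 0.71001.
That is a change of -29.0%.

-29.0%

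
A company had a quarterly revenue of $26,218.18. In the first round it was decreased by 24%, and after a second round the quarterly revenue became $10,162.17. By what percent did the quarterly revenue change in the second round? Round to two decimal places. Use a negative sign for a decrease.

After the first round: $26,218.18 × 0.76 = $19925.8168.
Second-round multiplier: $10,162.17 ÷ $19925.8168 ≈ 0.51.
That is a change of -49.00%.

-49.00%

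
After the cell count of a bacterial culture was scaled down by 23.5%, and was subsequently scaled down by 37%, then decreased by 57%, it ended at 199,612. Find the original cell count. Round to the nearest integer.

Undoing the 57% decrease: 199,612 ÷ 0.43 ≈ 464213.953488.
Undoing the 37% decrease: 464213.953488 ÷ 0.63 ≈ 736847.545219.
Undoing the 23.5% decrease: 736847.545219 ÷ 0.765 ≈ 963,199.

963,199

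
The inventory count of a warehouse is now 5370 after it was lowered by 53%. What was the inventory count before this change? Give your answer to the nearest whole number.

The overall multiplier applied was 0.47.
So the original inventory count was 5370 ÷ 0.47 ≈ 11426.

11426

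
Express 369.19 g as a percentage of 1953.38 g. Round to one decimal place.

369.19 g ÷ 1953.38 g ≈ 18.9%.

18.9%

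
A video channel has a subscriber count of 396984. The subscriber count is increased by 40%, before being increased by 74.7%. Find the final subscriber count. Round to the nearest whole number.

970943

Each change multiplies by a factor: 1.4 × 1.747 = 2.4458.
396984 × 2.4458 = 970943.4672 ≈ 970943.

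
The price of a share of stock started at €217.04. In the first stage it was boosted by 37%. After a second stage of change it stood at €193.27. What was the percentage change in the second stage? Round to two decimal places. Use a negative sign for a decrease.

After the first stage: €217.04 × 1.37 = €297.3448.
Second-stage multiplier: €193.27 ÷ €297.3448 ≈ 0.649986.
That is a change of -35.00%.

-35.00%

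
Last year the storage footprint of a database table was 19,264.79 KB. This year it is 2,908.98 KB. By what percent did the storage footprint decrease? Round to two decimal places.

Change: 2,908.98 − 19,264.79 = -16,355.81.
Relative to the original: -16,355.81 ÷ 19,264.79 ≈ -84.90%.
So the storage footprint decreased by 84.90%.

84.90%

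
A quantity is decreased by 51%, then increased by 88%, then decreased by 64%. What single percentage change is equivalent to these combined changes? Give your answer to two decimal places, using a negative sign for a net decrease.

-66.84%

A 51% decrease multiplies by 0.49.
Then an 88% increase: 0.49 × 1.88 = 0.9212.
Then a 64% decrease: 0.9212 × 0.36 = 0.331632.
Overall factor 0.331632, i.e. -66.84%.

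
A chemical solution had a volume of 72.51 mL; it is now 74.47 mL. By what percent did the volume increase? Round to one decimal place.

2.7%

Change: 74.47 − 72.51 = 1.96.
Relative to the original: 1.96 ÷ 72.51 ≈ 2.7%.
So the volume increased by 2.7%.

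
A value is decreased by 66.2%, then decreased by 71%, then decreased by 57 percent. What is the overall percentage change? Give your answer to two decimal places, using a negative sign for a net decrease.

-95.79%

The combined multiplier is 0.338 × 0.29 × 0.43 = 0.0421486.
That corresponds to a decrease of 95.79%.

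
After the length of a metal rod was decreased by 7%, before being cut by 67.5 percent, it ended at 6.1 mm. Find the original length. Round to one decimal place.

Undoing the 67.5% decrease: 6.1 ÷ 0.325 ≈ 18.769231.
Undoing the 7% decrease: 18.769231 ÷ 0.93 ≈ 20.2 mm.

20.2 mm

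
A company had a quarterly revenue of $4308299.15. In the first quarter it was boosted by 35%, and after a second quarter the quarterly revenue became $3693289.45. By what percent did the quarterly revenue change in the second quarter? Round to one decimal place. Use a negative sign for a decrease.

After the first quarter: $4308299.15 × 1.35 = $5816203.8525.
Second-quarter multiplier: $3693289.45 ÷ $5816203.8525 ≈ 0.635.
That is a change of -36.5%.

-36.5%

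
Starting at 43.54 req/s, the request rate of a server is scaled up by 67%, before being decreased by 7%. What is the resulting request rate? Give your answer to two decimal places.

67% increase: 43.54 × 1.67 = 72.7118.
After the 7% decrease: 72.7118 × 0.93 = 67.621974 ≈ 67.62.

67.62 req/s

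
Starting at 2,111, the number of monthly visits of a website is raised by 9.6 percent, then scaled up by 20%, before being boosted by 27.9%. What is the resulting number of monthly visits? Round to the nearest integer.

3,551

Each change multiplies by a factor: 1.096 × 1.2 × 1.279 = 1.6821408.
2,111 × 1.6821408 = 3550.9992288 ≈ 3,551.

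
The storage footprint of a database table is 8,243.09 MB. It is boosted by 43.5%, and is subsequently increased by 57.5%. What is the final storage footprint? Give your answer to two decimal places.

43.5% increase: 8,243.09 × 1.435 = 11828.83415.
57.5% increase: 11828.83415 × 1.575 = 18630.41378625 ≈ 18,630.41.

18,630.41 MB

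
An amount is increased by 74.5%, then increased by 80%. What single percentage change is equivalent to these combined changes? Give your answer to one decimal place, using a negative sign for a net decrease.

214.1%

A 74.5% increase multiplies by 1.745.
Then an 80% increase: 1.745 × 1.8 = 3.141.
Overall factor 3.141, i.e. 214.1%.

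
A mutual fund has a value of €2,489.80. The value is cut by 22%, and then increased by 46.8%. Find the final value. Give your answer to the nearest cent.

Each change multiplies by a factor: 0.78 × 1.468 = 1.14504.
€2,489.80 × 1.14504 = €2850.920592 ≈ €2,850.92.

€2,850.92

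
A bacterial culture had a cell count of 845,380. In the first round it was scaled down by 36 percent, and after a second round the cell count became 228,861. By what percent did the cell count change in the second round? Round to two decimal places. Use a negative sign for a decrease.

After the first round: 845,380 × 0.64 = 541043.2.
Second-round multiplier: 228,861 ÷ 541043.2 ≈ 0.422999.
That is a change of -57.70%.

-57.70%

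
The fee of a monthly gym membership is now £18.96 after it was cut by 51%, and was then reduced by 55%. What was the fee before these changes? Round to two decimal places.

£85.99

The overall multiplier applied was 0.49 × 0.45 = 0.2205.
So the original fee was £18.96 ÷ 0.2205 ≈ £85.99.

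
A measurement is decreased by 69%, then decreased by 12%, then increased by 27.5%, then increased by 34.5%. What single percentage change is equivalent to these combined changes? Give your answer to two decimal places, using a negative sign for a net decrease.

The combined multiplier is 0.31 × 0.88 × 1.275 × 1.345 = 0.4678179.
That corresponds to a decrease of 53.22%.

-53.22%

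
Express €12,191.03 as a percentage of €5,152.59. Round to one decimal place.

€12,191.03 ÷ €5,152.59 ≈ 236.6%.

236.6%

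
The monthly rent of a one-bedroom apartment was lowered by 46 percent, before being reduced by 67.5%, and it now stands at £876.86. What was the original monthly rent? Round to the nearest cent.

£4,996.35

Undoing the 67.5% decrease: £876.86 ÷ 0.325 ≈ £2698.030769.
Undoing the 46% decrease: £2698.030769 ÷ 0.54 ≈ £4,996.35.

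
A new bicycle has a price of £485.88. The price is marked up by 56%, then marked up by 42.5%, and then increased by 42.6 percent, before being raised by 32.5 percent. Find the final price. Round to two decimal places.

£2040.82

After the 56% increase: £485.88 × 1.56 = £757.9728.
After the 42.5% increase: £757.9728 × 1.425 = £1080.11124.
After the 42.6% increase: £1080.11124 × 1.426 = £1540.23862824.
After the 32.5% increase: £1540.23862824 × 1.325 = £2040.816182418 ≈ £2040.82.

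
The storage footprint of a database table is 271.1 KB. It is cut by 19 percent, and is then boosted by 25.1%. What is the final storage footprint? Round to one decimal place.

274.7 KB

19% decrease: 271.1 × 0.81 = 219.591.
25.1% increase: 219.591 × 1.251 = 274.708341 ≈ 274.7.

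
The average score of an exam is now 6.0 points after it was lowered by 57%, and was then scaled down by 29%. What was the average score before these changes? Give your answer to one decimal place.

The overall multiplier applied was 0.43 × 0.71 = 0.3053.
So the original average score was 6.0 ÷ 0.3053 ≈ 19.7 points.

19.7 points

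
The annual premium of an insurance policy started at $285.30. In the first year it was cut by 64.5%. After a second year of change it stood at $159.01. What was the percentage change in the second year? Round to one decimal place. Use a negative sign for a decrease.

After the first year: $285.30 × 0.355 = $101.2815.
Second-year multiplier: $159.01 ÷ $101.2815 ≈ 1.56998.
That is a change of 57.0%.

57.0%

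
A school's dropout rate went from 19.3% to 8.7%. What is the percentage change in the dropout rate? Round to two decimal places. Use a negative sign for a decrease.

The change is 8.7 − 19.3 = -10.6 percentage points.
Relative to the original 19.3%, that is -10.6 ÷ 19.3 ≈ -54.92%.

-54.92%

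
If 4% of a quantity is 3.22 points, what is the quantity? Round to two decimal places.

3.22 points ÷ 0.04 = 80.50 points.

80.50 points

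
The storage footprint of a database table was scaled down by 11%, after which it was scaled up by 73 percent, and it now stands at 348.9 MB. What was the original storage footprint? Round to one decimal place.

The overall multiplier applied was 0.89 × 1.73 = 1.5397.
So the original storage footprint was 348.9 ÷ 1.5397 ≈ 226.6 MB.

226.6 MB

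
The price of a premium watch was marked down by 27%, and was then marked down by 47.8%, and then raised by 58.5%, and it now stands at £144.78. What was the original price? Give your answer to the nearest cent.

£239.71

Undoing the 58.5% increase: £144.78 ÷ 1.585 ≈ £91.343849.
Undoing the 47.8% decrease: £91.343849 ÷ 0.522 ≈ £174.988216.
Undoing the 27% decrease: £174.988216 ÷ 0.73 ≈ £239.71.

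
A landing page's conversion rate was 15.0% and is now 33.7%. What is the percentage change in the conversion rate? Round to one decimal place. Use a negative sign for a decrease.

The change is 33.7 − 15.0 = 18.7 percentage points.
Relative to the original 15.0%, that is 18.7 ÷ 15.0 ≈ 124.7%.

124.7%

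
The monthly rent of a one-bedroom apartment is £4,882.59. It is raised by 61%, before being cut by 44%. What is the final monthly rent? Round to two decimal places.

£4,402.14

61% increase: £4,882.59 × 1.61 = £7860.9699.
After the 44% decrease: £7860.9699 × 0.56 = £4402.143144 ≈ £4,402.14.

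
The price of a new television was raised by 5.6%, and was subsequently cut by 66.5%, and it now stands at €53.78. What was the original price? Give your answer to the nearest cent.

€152.02

Undoing the 66.5% decrease: €53.78 ÷ 0.335 ≈ €160.537313.
Undoing the 5.6% increase: €160.537313 ÷ 1.056 ≈ €152.02.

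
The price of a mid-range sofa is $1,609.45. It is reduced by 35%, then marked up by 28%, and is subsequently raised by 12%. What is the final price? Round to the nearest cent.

Apply the 35% decrease: $1,609.45 × 0.65 = $1046.1425.
Apply the 28% increase: $1046.1425 × 1.28 = $1339.0624.
12% increase: $1339.0624 × 1.12 = $1499.749888 ≈ $1,499.75.

$1,499.75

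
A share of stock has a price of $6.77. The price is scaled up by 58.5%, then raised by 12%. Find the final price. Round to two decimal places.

58.5% increase: $6.77 × 1.585 = $10.73045.
Apply the 12% increase: $10.73045 × 1.12 = $12.018104 ≈ $12.02.

$12.02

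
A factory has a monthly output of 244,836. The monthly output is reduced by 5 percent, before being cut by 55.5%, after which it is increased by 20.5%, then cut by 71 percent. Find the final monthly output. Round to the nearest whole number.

36,170

Apply the 5% decrease: 244,836 × 0.95 = 232594.2.
55.5% decrease: 232594.2 × 0.445 = 103504.419.
Apply the 20.5% increase: 103504.419 × 1.205 = 124722.824895.
After the 71% decrease: 124722.824895 × 0.29 = 36169.61921955 ≈ 36,170.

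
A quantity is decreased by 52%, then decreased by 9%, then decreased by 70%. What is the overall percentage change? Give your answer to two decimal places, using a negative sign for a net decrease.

A 52% decrease multiplies by 0.48.
Then a 9% decrease: 0.48 × 0.91 = 0.4368.
Then a 70% decrease: 0.4368 × 0.3 = 0.13104.
Overall factor 0.13104, i.e. -86.90%.

-86.90%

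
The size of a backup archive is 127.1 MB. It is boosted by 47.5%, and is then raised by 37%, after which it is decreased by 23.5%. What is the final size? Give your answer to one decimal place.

Each change multiplies by a factor: 1.475 × 1.37 × 0.765 = 1.54587375.
127.1 × 1.54587375 = 196.480553625 ≈ 196.5.

196.5 MB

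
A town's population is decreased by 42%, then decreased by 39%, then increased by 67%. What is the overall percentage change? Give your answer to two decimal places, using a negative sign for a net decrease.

-40.92%

A 42% decrease multiplies by 0.58.
Then a 39% decrease: 0.58 × 0.61 = 0.3538.
Then a 67% increase: 0.3538 × 1.67 = 0.590846.
Overall factor 0.590846, i.e. -40.92%.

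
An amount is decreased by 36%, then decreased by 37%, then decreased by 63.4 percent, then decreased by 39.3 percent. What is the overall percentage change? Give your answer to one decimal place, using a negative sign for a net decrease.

-91.0%

The combined multiplier is 0.64 × 0.63 × 0.366 × 0.607 = 0.0895757184.
That corresponds to a decrease of 91.0%.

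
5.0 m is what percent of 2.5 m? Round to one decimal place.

200.0%

5.0 m ÷ 2.5 m = 200.0%.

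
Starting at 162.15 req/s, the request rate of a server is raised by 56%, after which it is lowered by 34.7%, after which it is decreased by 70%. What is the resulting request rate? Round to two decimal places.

56% increase: 162.15 × 1.56 = 252.954.
After the 34.7% decrease: 252.954 × 0.653 = 165.178962.
70% decrease: 165.178962 × 0.3 = 49.5536886 ≈ 49.55.

49.55 req/s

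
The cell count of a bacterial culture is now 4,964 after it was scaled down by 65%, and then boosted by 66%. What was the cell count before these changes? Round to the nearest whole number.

8,544

The overall multiplier applied was 0.35 × 1.66 = 0.581.
So the original cell count was 4,964 ÷ 0.581 ≈ 8,544.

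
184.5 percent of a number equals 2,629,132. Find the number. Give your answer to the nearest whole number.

1,425,004

2,629,132 ÷ 1.845 ≈ 1,425,004.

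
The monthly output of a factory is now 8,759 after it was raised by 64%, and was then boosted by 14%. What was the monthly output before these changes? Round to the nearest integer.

4,685

The overall multiplier applied was 1.64 × 1.14 = 1.8696.
So the original monthly output was 8,759 ÷ 1.8696 ≈ 4,685.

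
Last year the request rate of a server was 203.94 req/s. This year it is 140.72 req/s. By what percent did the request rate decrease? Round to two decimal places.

31.00%

Change: 140.72 − 203.94 = -63.22.
Relative to the original: -63.22 ÷ 203.94 ≈ -31.00%.
So the request rate decreased by 31.00%.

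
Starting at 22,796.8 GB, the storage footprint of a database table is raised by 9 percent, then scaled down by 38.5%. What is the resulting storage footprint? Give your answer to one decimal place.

Apply the 9% increase: 22,796.8 × 1.09 = 24848.512.
After the 38.5% decrease: 24848.512 × 0.615 = 15281.83488 ≈ 15,281.8.

15,281.8 GB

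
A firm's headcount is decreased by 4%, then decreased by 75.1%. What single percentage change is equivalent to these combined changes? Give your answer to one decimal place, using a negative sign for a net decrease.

-76.1%

A 4% decrease multiplies by 0.96.
Then a 75.1% decrease: 0.96 × 0.249 = 0.23904.
Overall factor 0.23904, i.e. -76.1%.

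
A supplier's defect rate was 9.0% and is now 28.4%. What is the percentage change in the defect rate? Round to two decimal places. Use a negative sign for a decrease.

215.56%

The change is 28.4 − 9.0 = 19.4 percentage points.
Relative to the original 9.0%, that is 19.4 ÷ 9.0 ≈ 215.56%.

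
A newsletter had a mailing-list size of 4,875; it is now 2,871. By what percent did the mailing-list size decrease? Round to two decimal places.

41.11%

Change: 2,871 − 4,875 = -2,004.
Relative to the original: -2,004 ÷ 4,875 ≈ -41.11%.
So the mailing-list size decreased by 41.11%.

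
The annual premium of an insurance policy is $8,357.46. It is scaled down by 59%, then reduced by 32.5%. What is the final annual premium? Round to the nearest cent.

$2,312.93

Each change multiplies by a factor: 0.41 × 0.675 = 0.27675.
$8,357.46 × 0.27675 = $2312.927055 ≈ $2,312.93.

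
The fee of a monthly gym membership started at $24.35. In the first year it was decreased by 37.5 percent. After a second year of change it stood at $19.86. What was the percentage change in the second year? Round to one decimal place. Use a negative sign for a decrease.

30.5%

After the first year: $24.35 × 0.625 = $15.21875.
Second-year multiplier: $19.86 ÷ $15.21875 ≈ 1.30497.
That is a change of 30.5%.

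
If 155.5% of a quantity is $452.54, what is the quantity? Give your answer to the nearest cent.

$452.54 ÷ 1.555 ≈ $291.02.

$291.02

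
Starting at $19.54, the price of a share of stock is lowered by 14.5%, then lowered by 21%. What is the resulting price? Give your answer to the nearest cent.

14.5% decrease: $19.54 × 0.855 = $16.7067.
21% decrease: $16.7067 × 0.79 = $13.198293 ≈ $13.20.

$13.20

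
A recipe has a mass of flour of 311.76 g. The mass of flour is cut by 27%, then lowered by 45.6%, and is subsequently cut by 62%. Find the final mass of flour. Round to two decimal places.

47.05 g

After the 27% decrease: 311.76 × 0.73 = 227.5848.
After the 45.6% decrease: 227.5848 × 0.544 = 123.8061312.
62% decrease: 123.8061312 × 0.38 = 47.046329856 ≈ 47.05.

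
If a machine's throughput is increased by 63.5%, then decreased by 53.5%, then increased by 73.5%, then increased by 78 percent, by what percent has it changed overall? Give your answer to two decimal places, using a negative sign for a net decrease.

134.80%

The combined multiplier is 1.635 × 0.465 × 1.735 × 1.78 = 2.3479572825.
That corresponds to an increase of 134.80%.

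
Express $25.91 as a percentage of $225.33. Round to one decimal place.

$25.91 ÷ $225.33 ≈ 11.5%.

11.5%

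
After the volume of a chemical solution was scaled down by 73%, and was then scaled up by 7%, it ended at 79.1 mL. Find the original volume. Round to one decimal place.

Undoing the 7% increase: 79.1 ÷ 1.07 ≈ 73.925234.
Undoing the 73% decrease: 73.925234 ÷ 0.27 ≈ 273.8 mL.

273.8 mL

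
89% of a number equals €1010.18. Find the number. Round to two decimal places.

€1135.03

€1010.18 ÷ 0.89 ≈ €1135.03.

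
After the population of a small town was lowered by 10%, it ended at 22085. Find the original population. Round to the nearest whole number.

24539

The overall multiplier applied was 0.9.
So the original population was 22085 ÷ 0.9 ≈ 24539.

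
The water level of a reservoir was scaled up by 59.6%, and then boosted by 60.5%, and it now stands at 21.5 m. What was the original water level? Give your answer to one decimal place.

Undoing the 60.5% increase: 21.5 ÷ 1.605 ≈ 13.395639.
Undoing the 59.6% increase: 13.395639 ÷ 1.596 ≈ 8.4 m.

8.4 m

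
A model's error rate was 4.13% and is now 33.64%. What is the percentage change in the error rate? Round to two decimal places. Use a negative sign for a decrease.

The change is 33.64 − 4.13 = 29.51 percentage points.
Relative to the original 4.13%, that is 29.51 ÷ 4.13 ≈ 714.53%.

714.53%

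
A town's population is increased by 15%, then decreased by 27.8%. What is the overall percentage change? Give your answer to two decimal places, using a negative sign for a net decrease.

The combined multiplier is 1.15 × 0.722 = 0.8303.
That corresponds to a decrease of 16.97%.

-16.97%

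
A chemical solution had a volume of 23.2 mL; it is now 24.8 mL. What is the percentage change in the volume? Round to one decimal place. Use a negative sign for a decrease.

Change: 24.8 − 23.2 = 1.6.
Relative to the original: 1.6 ÷ 23.2 ≈ 6.9%.

6.9%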